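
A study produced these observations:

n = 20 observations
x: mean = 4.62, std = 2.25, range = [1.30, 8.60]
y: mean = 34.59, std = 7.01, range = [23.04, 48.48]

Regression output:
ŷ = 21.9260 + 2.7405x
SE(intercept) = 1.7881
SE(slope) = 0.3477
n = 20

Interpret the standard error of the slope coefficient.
The slope 2.7405 is pinned down to within about ±0.3477 (one SE) by these data — relative uncertainty 12.7%, i.e. precise.

What SE measures:
- The standard error quantifies the sampling variability of the coefficient estimate
- It is the estimated standard deviation of β̂₁ across hypothetical repeated samples of the same size
- Smaller SE → more precise estimate

Relative precision:
- SE / |β̂₁| = 0.3477 / 2.7405 = 12.7%
- Rule of thumb (under 20%: precise; 20% to under 50%: moderately precise; 50% or more: imprecise) → precise

Rough 95% range (±2 SE): 2.7405 ± 0.6954 → (2.0451, 3.4359).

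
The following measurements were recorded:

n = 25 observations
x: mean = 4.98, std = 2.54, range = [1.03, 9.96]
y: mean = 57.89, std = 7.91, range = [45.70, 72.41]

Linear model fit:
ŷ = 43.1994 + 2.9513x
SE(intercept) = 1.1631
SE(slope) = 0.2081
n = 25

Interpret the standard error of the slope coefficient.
SE(slope) = 0.2081 measures the uncertainty in the estimated slope. The coefficient is estimated precisely (SE/|β̂₁| = 7.1%).

SE(β̂₁) = 0.2081 says: if we drew many samples of n = 25 from the same population and refit each time, the fitted slopes would scatter with a standard deviation of roughly 0.2081 around the true β₁.

Relative precision:
- SE / |β̂₁| = 0.2081 / 2.9513 = 7.1%
- Rule of thumb (under 20%: precise; 20% to under 50%: moderately precise; 50% or more: imprecise) → precise

Rough 95% range (±2 SE): 2.9513 ± 0.4162 → (2.5351, 3.3675).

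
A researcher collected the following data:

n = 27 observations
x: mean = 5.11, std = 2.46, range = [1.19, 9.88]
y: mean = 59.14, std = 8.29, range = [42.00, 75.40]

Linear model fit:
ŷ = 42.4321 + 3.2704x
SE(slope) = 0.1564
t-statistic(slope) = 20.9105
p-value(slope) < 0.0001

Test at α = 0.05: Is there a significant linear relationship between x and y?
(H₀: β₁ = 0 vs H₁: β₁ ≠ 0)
Since p-value < 0.0001 < α = 0.05, reject H₀ — the slope is significantly different from 0.

Hypothesis test for the slope coefficient:

H₀: β₁ = 0 (no linear relationship)
H₁: β₁ ≠ 0 (linear relationship exists)

Test statistic: t = β̂₁ / SE(β̂₁) = 3.2704 / 0.1564 = 20.9105

With df = 25, the two-sided p-value for |t| = 20.9105 is <0.0001.

Decision rule: reject H₀ if p-value < α.
p-value < 0.0001 < α = 0.05 → reject H₀.

There is sufficient evidence at the 5% significance level to conclude that a linear relationship exists between x and y.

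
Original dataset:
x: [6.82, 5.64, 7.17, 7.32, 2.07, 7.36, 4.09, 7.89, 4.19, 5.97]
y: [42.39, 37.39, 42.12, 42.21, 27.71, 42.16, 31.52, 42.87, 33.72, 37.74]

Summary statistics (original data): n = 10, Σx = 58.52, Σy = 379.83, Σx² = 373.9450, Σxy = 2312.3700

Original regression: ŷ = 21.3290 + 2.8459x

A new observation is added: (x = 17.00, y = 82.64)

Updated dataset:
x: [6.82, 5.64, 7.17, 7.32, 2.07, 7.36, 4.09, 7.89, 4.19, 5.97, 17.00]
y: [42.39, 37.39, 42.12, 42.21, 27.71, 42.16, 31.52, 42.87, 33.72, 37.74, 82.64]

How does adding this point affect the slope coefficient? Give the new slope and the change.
The slope changes from 2.8459 to 3.7530 (change of +0.9071, or +31.9%).

The new point has HIGH LEVERAGE: x = 17.00 is far from the original mean x̄ = 58.52/10 ≈ 5.85 (original range [2.07, 7.89]).

Step 1: Update the sums with the new point (n goes from 10 to 11)
Σx  = 58.52 + 17.00 = 75.52
Σy  = 379.83 + 82.64 = 462.47
Σx² = 373.9450 + 17.00² = 373.9450 + 289.0000 = 662.9450
Σxy = 2312.3700 + 17.00×82.64 = 2312.3700 + 1404.8800 = 3717.2500

Step 2: Recompute the slope with b₁ = (nΣxy − ΣxΣy) / (nΣx² − (Σx)²)
Numerator   = 11×3717.2500 − 75.52×462.47 = 40889.7500 − 34925.7344 = 5964.0156
Denominator = 11×662.9450 − 75.52² = 7292.3950 − 5703.2704 = 1589.1246
b₁(new) = 5964.0156 / 1589.1246 = 3.7530

(Same formula on the original sums: (10×2312.3700 − 58.52×379.83) / (10×373.9450 − 58.52²) = 896.0484 / 314.8596 = 2.8459, matching the given fit.)

Step 3: Change in slope
Δβ₁ = 3.7530 − 2.8459 = +0.9071
Relative change = +0.9071 / 2.8459 × 100% = +31.9%
→ the slope increases when the point is added.

A high-leverage point only changes the slope if it is off the original line; here y = 82.64 is above the original trend, so the slope increases.
In practice: refit with and without it and report both if conclusions differ.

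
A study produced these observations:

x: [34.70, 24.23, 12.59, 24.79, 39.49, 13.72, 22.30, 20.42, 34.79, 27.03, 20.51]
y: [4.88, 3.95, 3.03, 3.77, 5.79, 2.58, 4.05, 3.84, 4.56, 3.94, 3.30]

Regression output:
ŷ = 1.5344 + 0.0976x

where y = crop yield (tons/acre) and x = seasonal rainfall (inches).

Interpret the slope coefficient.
An increase of one inch in rainfall is associated with a 0.0976 tons/acre increase in predicted crop yield.

The slope coefficient β₁ = 0.0976 represents the marginal effect of rainfall on crop yield.

Interpretation:
- Rainfall up by 1 inch → predicted crop yield increases by 0.0976 tons/acre
- The effect is assumed constant over the observed range of x (linearity)
- The slope describes association in these data, not necessarily a causal effect

(β₀ = 1.5344 is the fitted value at x = 0 and is not part of the slope interpretation.)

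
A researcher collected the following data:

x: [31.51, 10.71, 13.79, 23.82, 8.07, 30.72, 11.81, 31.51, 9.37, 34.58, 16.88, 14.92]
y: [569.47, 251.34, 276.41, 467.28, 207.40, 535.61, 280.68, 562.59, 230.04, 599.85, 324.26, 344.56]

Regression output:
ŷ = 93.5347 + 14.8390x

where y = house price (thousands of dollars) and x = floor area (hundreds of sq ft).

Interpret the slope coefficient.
For each additional hundred sq ft of floor area, predicted house price increases by approximately 14.8390 thousand dollars.

β₁ = 14.8390 is the change in predicted house price (thousand dollars) per additional hundred sq ft of floor area.

Interpretation:
- Floor area up by 1 hundred sq ft → predicted house price increases by 14.8390 thousand dollars
- The effect is assumed constant over the observed range of x (linearity)
- The slope describes association in these data, not necessarily a causal effect

(β₀ = 93.5347 is the fitted value at x = 0 and is not part of the slope interpretation.)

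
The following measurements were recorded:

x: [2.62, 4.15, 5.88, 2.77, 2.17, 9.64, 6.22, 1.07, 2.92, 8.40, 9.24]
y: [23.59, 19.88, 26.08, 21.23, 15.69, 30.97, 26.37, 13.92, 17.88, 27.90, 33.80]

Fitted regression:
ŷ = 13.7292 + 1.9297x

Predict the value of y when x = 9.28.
ŷ = 31.6368

x = 9.28 lies inside the observed range [1.07, 9.64], so the fitted equation applies directly:

ŷ = 13.7292 + 1.9297 × 9.28
ŷ = 13.7292 + 17.9076
ŷ = 31.6368

This is a point prediction; actual observations scatter around it by roughly the residual standard deviation.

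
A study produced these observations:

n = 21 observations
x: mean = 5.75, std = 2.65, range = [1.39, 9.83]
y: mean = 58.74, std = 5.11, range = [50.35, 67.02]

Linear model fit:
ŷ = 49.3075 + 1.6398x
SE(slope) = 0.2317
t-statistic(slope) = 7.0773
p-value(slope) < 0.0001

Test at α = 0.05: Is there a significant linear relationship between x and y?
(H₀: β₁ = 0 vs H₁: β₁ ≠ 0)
Since p-value < 0.0001 < α = 0.05, reject H₀ — the slope is significantly different from 0.

Hypothesis test for the slope coefficient:

H₀: β₁ = 0 (no linear relationship)
H₁: β₁ ≠ 0 (linear relationship exists)

Test statistic: t = β̂₁ / SE(β̂₁) = 1.6398 / 0.2317 = 7.0773

The p-value (<0.0001) is the probability, under H₀, of a t-statistic at least as extreme as |t| = 7.0773 (two-sided, df = n − 2 = 19).

Decision rule: reject H₀ if p-value < α.
p-value < 0.0001 < α = 0.05 → reject H₀.

Conclusion: the linear association between x and y is significant at the 5% level.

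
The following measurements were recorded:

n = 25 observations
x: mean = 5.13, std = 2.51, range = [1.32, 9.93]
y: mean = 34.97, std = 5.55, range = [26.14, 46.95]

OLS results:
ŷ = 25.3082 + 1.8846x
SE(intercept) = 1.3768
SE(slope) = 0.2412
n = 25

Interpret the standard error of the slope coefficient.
SE(slope) = 0.2412 measures the uncertainty in the estimated slope. The coefficient is estimated precisely (SE/|β̂₁| = 12.8%).

SE(β̂₁) = s / √Sxx, where s is the residual standard deviation and Sxx = Σ(x − x̄)². It is the yardstick for how far β̂₁ = 1.8846 could plausibly be from the true slope.

Relative precision:
- SE / |β̂₁| = 0.2412 / 1.8846 = 12.8%
- Rule of thumb (under 20%: precise; 20% to under 50%: moderately precise; 50% or more: imprecise) → precise

Rough 95% range (±2 SE): 1.8846 ± 0.4824 → (1.4022, 2.3670).

What drives SE(β̂₁): more residual scatter → larger SE.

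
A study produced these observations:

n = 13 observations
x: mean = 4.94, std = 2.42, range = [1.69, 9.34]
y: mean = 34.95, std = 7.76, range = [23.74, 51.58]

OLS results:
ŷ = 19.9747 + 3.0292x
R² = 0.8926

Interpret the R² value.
About 89.26% of the variability in y is accounted for by the regression on x (R² = 0.8926) — a strong linear fit.

The coefficient of determination R² is the fraction of the total variation in y that the fitted line accounts for.

Here R² = 0.8926:
- Explained: 89.26% of the variation in y
- Unexplained (residual): 100% − 89.26% = 10.74%
- Rule of thumb (below 0.3 weak; 0.3 to below 0.7 moderate; 0.7 and above strong) → strong

Equivalently, for simple linear regression R² = r², so |r| = √0.8926 ≈ 0.9448.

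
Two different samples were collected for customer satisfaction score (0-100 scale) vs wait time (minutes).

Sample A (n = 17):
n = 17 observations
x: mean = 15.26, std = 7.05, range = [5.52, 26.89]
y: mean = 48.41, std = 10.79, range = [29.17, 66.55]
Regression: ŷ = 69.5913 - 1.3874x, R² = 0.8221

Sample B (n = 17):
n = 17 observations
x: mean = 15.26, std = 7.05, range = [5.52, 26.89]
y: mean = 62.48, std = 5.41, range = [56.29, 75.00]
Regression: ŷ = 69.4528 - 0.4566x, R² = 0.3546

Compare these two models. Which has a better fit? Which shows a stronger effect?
Model A has the better fit (R² = 0.8221 vs 0.3546). Model A shows the stronger effect (|β₁| = 1.3874 vs 0.4566).

Model Comparison:

Which explains more variance? (R²)
- Model A: R² = 0.8221 → 82.21% of variance in satisfaction score explained
- Model B: R² = 0.3546 → 35.46% of variance in satisfaction score explained
- 0.8221 > 0.3546 → Model A has the better fit

Strength of effect — compare |β₁|:
- Model A: β₁ = -1.3874 → predicted satisfaction score falls 1.3874 points per additional minute of wait time
- Model B: β₁ = -0.4566 → predicted satisfaction score falls 0.4566 points per additional minute of wait time
- |-1.3874| > |-0.4566| → Model A shows the stronger marginal effect

Notes:
- R² measures how tightly points cluster around the line; β₁ measures how steep the line is — they answer different questions.
- A steeper slope doesn't make a better model if the scatter around the line is large.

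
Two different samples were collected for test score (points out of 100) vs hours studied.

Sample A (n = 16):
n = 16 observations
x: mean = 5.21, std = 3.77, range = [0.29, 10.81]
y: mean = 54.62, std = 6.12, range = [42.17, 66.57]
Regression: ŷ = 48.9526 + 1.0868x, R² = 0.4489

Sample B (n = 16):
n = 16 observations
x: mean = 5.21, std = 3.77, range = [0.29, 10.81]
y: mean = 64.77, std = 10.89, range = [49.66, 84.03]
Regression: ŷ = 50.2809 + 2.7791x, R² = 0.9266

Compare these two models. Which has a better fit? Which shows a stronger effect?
Model B has the better fit (R² = 0.9266 vs 0.4489). Model B shows the stronger effect (|β₁| = 2.7791 vs 1.0868).

Model Comparison:

Goodness of fit (R²):
- Model A: R² = 0.4489 → 44.89% of variance in test score explained
- Model B: R² = 0.9266 → 92.66% of variance in test score explained
- 0.9266 > 0.4489 → Model B has the better fit

Strength of effect — compare |β₁|:
- Model A: β₁ = 1.0868 → predicted test score rises 1.0868 points per additional hour of study time
- Model B: β₁ = 2.7791 → predicted test score rises 2.7791 points per additional hour of study time
- |1.0868| < |2.7791| → Model B shows the stronger marginal effect

Notes:
- The two samples could reflect different populations, time periods, or measurement quality.
- A steeper slope doesn't make a better model if the scatter around the line is large.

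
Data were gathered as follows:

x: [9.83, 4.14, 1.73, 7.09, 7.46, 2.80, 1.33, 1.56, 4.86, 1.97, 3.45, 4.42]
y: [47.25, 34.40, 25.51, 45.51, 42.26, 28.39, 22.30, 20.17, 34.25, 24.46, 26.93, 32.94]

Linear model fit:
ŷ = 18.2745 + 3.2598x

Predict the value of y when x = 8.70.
ŷ = 46.6348

Plug x = 8.70 into the fitted line:

ŷ = 18.2745 + 3.2598 × 8.70
ŷ = 18.2745 + 28.3603
ŷ = 46.6348

This is a point prediction; actual observations scatter around it by roughly the residual standard deviation.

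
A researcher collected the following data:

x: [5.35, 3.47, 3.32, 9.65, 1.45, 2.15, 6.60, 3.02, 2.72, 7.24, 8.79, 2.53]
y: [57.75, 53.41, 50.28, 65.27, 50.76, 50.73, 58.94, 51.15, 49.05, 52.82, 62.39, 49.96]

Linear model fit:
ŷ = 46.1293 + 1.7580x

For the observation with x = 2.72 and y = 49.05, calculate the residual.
Residual = -1.8611

The residual is the difference between the actual value and the predicted value:

Residual = y - ŷ

Step 1: Calculate predicted value
ŷ = 46.1293 + 1.7580 × 2.72
ŷ = 50.9111

Step 2: Calculate residual
Residual = 49.05 - 50.9111
Residual = -1.8611

Interpretation: the model overestimates the actual value by 1.8611 at this point (negative residual → observation lies below the fitted line).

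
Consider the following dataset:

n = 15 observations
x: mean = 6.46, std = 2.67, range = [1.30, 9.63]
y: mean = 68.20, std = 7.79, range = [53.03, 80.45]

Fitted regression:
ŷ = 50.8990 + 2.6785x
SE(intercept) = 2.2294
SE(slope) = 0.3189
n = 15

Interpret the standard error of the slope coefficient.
SE(β̂₁) = 0.3189 is the estimated standard deviation of the slope estimate across repeated samples; relative to β̂₁ = 2.6785 that is 11.9%, a precise estimate.

SE(β̂₁) = 0.3189 says: if we drew many samples of n = 15 from the same population and refit each time, the fitted slopes would scatter with a standard deviation of roughly 0.3189 around the true β₁.

Relative precision:
- SE / |β̂₁| = 0.3189 / 2.6785 = 11.9%
- Rule of thumb (under 20%: precise; 20% to under 50%: moderately precise; 50% or more: imprecise) → precise

Rough 95% range (±2 SE): 2.6785 ± 0.6378 → (2.0407, 3.3163).

What drives SE(β̂₁): wider spread of x values → smaller SE; more residual scatter → larger SE; larger n (here n = 15) → smaller SE.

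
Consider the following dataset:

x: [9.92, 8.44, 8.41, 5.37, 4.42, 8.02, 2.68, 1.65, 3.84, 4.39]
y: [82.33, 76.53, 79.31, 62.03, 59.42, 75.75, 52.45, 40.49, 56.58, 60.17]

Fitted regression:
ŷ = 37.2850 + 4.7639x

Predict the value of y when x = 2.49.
ŷ = 49.1471

To predict y for x = 2.49, substitute into the regression equation:

ŷ = 37.2850 + 4.7639 × 2.49
ŷ = 37.2850 + 11.8621
ŷ = 49.1471

This is the fitted mean response at that x — an individual observation would come with a wider prediction interval.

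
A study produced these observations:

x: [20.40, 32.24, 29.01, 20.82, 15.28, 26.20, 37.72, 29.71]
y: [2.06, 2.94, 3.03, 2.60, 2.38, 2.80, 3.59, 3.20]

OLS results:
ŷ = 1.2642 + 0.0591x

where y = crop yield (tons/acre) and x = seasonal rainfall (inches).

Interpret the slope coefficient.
An increase of one inch in rainfall is associated with a 0.0591 tons/acre increase in predicted crop yield.

β₁ = 0.0591 is the change in predicted crop yield (tons/acre) per additional inch of rainfall.

Interpretation:
- Rainfall up by 1 inch → predicted crop yield increases by 0.0591 tons/acre
- This is a linear approximation: the same per-unit change is assumed across the whole observed x range
- The sign (+) gives the direction; the magnitude 0.0591 gives the size of the effect per inch

The intercept β₀ = 1.2642 is the predicted crop yield when rainfall = 0; since the smallest observed x is 15.28, this is an extrapolation and mainly anchors the line.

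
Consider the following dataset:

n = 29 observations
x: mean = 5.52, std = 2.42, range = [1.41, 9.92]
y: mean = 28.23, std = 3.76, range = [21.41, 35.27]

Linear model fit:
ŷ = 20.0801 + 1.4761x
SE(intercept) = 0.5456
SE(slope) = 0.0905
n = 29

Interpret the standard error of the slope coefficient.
The slope 1.4761 is pinned down to within about ±0.0905 (one SE) by these data — relative uncertainty 6.1%, i.e. precise.

SE(β̂₁) = s / √Sxx, where s is the residual standard deviation and Sxx = Σ(x − x̄)². It is the yardstick for how far β̂₁ = 1.4761 could plausibly be from the true slope.

Relative precision:
- SE / |β̂₁| = 0.0905 / 1.4761 = 6.1%
- Rule of thumb (under 20%: precise; 20% to under 50%: moderately precise; 50% or more: imprecise) → precise

Link to the t-test: t = β̂₁ / SE(β̂₁) = 1.4761 / 0.0905 = 16.3105, the statistic for H₀: β₁ = 0.

What drives SE(β̂₁): more residual scatter → larger SE.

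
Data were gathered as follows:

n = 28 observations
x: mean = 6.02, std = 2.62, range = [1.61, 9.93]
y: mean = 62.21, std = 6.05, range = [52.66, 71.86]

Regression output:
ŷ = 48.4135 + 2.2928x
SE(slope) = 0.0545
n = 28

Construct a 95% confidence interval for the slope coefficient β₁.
The 95% CI for β₁ is (2.1808, 2.4048)

Confidence interval for the slope:

The 95% CI for β₁ is: β̂₁ ± t*(α/2, n-2) × SE(β̂₁)

Step 1: Find critical t-value
- Confidence level = 0.95
- Degrees of freedom = n - 2 = 28 - 2 = 26
- t*(α/2, 26) = 2.0555

Step 2: Calculate margin of error
Margin = 2.0555 × 0.0545 = 0.1120

Step 3: Construct interval
CI = 2.2928 ± 0.1120
CI = (2.1808, 2.4048)

Interpretation: each one-unit increase in x is associated with a change in mean y of between 2.1808 and 2.4048, with 95% confidence.
Since 0 is outside the interval, a two-sided test at α = 0.05 would reject H₀: β₁ = 0.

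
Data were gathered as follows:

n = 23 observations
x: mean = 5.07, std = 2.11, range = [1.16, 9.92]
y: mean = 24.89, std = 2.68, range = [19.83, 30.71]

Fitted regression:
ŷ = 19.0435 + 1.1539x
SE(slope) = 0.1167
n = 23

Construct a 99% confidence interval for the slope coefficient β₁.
The 99% CI for β₁ is (0.8235, 1.4843)

Confidence interval for the slope:

The 99% CI for β₁ is: β̂₁ ± t*(α/2, n-2) × SE(β̂₁)

Step 1: Find critical t-value
- Confidence level = 0.99
- Degrees of freedom = n - 2 = 23 - 2 = 21
- t*(α/2, 21) = 2.8314

Step 2: Calculate margin of error
Margin = 2.8314 × 0.1167 = 0.3304

Step 3: Construct interval
CI = 1.1539 ± 0.3304
CI = (0.8235, 1.4843)

Interpretation: intervals built this way capture the true β₁ in 99% of repeated samples; here the plausible range for the per-unit effect of x on y is 0.8235 to 1.4843.
Since 0 is outside the interval, a two-sided test at α = 0.01 would reject H₀: β₁ = 0.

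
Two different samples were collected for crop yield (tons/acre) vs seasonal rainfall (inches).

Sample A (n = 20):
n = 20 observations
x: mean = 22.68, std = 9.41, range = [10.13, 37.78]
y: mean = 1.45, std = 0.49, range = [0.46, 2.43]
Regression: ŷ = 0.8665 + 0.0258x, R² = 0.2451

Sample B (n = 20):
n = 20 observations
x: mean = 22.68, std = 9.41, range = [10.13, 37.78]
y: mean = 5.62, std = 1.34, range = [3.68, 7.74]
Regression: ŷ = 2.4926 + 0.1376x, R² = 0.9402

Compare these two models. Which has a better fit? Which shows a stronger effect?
Model B has the better fit (R² = 0.9402 vs 0.2451). Model B shows the stronger effect (|β₁| = 0.1376 vs 0.0258).

Model Comparison:

Which explains more variance? (R²)
- Model A: R² = 0.2451 → 24.51% of variance in crop yield explained
- Model B: R² = 0.9402 → 94.02% of variance in crop yield explained
- 0.9402 > 0.2451 → Model B has the better fit

Effect size (slope magnitude):
- Model A: β₁ = 0.0258 → predicted crop yield rises 0.0258 tons/acre per additional inch of rainfall
- Model B: β₁ = 0.1376 → predicted crop yield rises 0.1376 tons/acre per additional inch of rainfall
- |0.0258| < |0.1376| → Model B shows the stronger marginal effect

Notes:
- R² measures how tightly points cluster around the line; β₁ measures how steep the line is — they answer different questions.
- The two samples could reflect different populations, time periods, or measurement quality.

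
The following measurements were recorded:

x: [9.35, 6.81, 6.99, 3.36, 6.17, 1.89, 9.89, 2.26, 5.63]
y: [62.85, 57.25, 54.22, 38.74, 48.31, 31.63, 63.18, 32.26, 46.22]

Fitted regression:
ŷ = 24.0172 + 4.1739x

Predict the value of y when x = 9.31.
ŷ = 62.8762

To predict y for x = 9.31, substitute into the regression equation:

ŷ = 24.0172 + 4.1739 × 9.31
ŷ = 24.0172 + 38.8590
ŷ = 62.8762

This is the fitted mean response at that x — an individual observation would come with a wider prediction interval.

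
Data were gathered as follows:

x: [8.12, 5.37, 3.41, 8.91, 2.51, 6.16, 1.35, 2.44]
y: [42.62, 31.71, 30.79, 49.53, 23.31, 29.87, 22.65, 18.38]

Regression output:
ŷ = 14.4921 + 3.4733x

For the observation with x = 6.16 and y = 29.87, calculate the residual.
Residual = -6.0176

The residual is the difference between the actual value and the predicted value:

Residual = y - ŷ

Step 1: Calculate predicted value
ŷ = 14.4921 + 3.4733 × 6.16
ŷ = 35.8876

Step 2: Calculate residual
Residual = 29.87 - 35.8876
Residual = -6.0176

Sign check: y < ŷ, so the point is below the line and the fit overestimates here.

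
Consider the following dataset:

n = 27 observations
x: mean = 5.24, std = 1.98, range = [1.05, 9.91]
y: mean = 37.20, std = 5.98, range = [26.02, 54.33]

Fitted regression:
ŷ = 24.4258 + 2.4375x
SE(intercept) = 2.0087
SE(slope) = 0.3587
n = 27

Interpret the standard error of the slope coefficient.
SE(β̂₁) = 0.3587 is the estimated standard deviation of the slope estimate across repeated samples; relative to β̂₁ = 2.4375 that is 14.7%, a precise estimate.

SE(β̂₁) = s / √Sxx, where s is the residual standard deviation and Sxx = Σ(x − x̄)². It is the yardstick for how far β̂₁ = 2.4375 could plausibly be from the true slope.

Relative precision:
- SE / |β̂₁| = 0.3587 / 2.4375 = 14.7%
- Rule of thumb (under 20%: precise; 20% to under 50%: moderately precise; 50% or more: imprecise) → precise

Rough 95% range (±2 SE): 2.4375 ± 0.7174 → (1.7201, 3.1549).

What drives SE(β̂₁): more residual scatter → larger SE; wider spread of x values → smaller SE; larger n (here n = 27) → smaller SE.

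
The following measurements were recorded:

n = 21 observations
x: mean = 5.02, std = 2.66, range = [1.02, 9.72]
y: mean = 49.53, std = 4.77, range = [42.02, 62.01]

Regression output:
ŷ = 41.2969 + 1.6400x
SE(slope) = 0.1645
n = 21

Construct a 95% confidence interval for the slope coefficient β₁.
The 95% CI for β₁ is (1.2957, 1.9843)

Confidence interval for the slope:

The 95% CI for β₁ is: β̂₁ ± t*(α/2, n-2) × SE(β̂₁)

Step 1: Find critical t-value
- Confidence level = 0.95
- Degrees of freedom = n - 2 = 21 - 2 = 19
- t*(α/2, 19) = 2.0930

Step 2: Calculate margin of error
Margin = 2.0930 × 0.1645 = 0.3443

Step 3: Construct interval
CI = 1.6400 ± 0.3443
CI = (1.2957, 1.9843)

Interpretation: each one-unit increase in x is associated with a change in mean y of between 1.2957 and 1.9843, with 95% confidence.
The interval does not include 0, suggesting a significant linear relationship.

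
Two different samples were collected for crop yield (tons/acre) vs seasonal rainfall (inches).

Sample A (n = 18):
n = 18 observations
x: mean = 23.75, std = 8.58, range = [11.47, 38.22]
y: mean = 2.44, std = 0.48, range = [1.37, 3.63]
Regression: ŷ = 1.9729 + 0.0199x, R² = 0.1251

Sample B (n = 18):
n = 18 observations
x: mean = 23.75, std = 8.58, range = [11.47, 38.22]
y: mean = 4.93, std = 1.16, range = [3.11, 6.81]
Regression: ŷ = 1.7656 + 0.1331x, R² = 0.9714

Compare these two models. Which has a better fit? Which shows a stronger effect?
Model B has the better fit (R² = 0.9714 vs 0.1251). Model B shows the stronger effect (|β₁| = 0.1331 vs 0.0199).

Model Comparison:

Which explains more variance? (R²)
- Model A: R² = 0.1251 → 12.51% of variance in crop yield explained
- Model B: R² = 0.9714 → 97.14% of variance in crop yield explained
- 0.9714 > 0.1251 → Model B has the better fit

Strength of effect — compare |β₁|:
- Model A: β₁ = 0.0199 → predicted crop yield rises 0.0199 tons/acre per additional inch of rainfall
- Model B: β₁ = 0.1331 → predicted crop yield rises 0.1331 tons/acre per additional inch of rainfall
- |0.0199| < |0.1331| → Model B shows the stronger marginal effect

Notes:
- A steeper slope doesn't make a better model if the scatter around the line is large.
- R² measures how tightly points cluster around the line; β₁ measures how steep the line is — they answer different questions.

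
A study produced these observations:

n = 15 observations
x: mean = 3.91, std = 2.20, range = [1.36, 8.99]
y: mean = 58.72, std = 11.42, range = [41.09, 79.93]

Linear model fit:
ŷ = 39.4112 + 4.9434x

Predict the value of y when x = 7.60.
ŷ = 76.9810

To predict y for x = 7.60, substitute into the regression equation:

ŷ = 39.4112 + 4.9434 × 7.60
ŷ = 39.4112 + 37.5698
ŷ = 76.9810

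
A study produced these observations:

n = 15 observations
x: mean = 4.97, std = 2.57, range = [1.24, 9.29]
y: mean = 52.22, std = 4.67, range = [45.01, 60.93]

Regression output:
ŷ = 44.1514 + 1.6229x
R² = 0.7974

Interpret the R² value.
The model explains 79.74% of the variance in y (R² = 0.7974), leaving 20.26% unexplained; the fit is strong.

R² (coefficient of determination) measures the proportion of variance in y explained by the regression model.

Here R² = 0.7974:
- Explained: 79.74% of the variation in y
- Unexplained (residual): 100% − 79.74% = 20.26%
- Rule of thumb (below 0.3 weak; 0.3 to below 0.7 moderate; 0.7 and above strong) → strong

Equivalently, for simple linear regression R² = r², so |r| = √0.7974 ≈ 0.8930.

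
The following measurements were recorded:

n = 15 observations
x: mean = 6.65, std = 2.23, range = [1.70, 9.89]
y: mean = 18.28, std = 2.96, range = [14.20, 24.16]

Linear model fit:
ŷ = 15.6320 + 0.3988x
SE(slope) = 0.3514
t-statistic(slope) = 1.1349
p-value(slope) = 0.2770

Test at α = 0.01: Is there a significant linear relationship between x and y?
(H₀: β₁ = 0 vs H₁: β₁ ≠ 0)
Fail to reject H₀: p-value = 0.2770 ≥ α = 0.01. The linear relationship is not significant at the 1% level.

Hypothesis test for the slope coefficient:

H₀: β₁ = 0 (no linear relationship)
H₁: β₁ ≠ 0 (linear relationship exists)

Test statistic: t = β̂₁ / SE(β̂₁) = 0.3988 / 0.3514 = 1.1349

The p-value (0.2770) is the probability, under H₀, of a t-statistic at least as extreme as |t| = 1.1349 (two-sided, df = n − 2 = 13).

Decision rule: reject H₀ if p-value < α.
p-value = 0.2770 ≥ α = 0.01 → fail to reject H₀.

There is not sufficient evidence at the 1% significance level to conclude that a linear relationship exists between x and y.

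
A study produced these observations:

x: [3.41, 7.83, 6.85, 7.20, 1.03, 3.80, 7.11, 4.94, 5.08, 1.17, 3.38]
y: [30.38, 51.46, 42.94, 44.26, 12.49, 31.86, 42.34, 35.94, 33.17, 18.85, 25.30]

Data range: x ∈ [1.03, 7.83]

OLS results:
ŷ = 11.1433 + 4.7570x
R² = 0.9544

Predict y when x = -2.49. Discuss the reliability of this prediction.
ŷ = -0.7016 (extrapolation — x = -2.49 lies outside [1.03, 7.83], so reliability is low).

Prediction calculation:
ŷ = 11.1433 + 4.7570 × (-2.49)
ŷ = -0.7016

Reliability:
- Data range: x ∈ [1.03, 7.83]
- Prediction point: x = -2.49 is 3.52 units below the observed range → this is EXTRAPOLATION, not interpolation

Why that matters here:
- The linear relationship may not hold outside the observed range
- Real relationships often flatten, saturate, or turn nonlinear at extremes
- R² describes fit only over the sampled x values; it says nothing about behaviour beyond them

The R² = 0.9544 only validates the fit within [1.03, 7.83]; treat ŷ = -0.7016 with caution.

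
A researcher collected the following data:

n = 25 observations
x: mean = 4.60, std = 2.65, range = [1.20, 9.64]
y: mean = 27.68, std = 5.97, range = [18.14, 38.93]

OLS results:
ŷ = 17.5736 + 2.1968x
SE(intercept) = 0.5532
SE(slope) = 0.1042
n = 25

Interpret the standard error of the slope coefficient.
SE(β̂₁) = 0.1042 is the estimated standard deviation of the slope estimate across repeated samples; relative to β̂₁ = 2.1968 that is 4.7%, a precise estimate.

What SE measures:
- The standard error quantifies the sampling variability of the coefficient estimate
- It is the estimated standard deviation of β̂₁ across hypothetical repeated samples of the same size
- Smaller SE → more precise estimate

Relative precision:
- SE / |β̂₁| = 0.1042 / 2.1968 = 4.7%
- Rule of thumb (under 20%: precise; 20% to under 50%: moderately precise; 50% or more: imprecise) → precise

Rough 95% range (±2 SE): 2.1968 ± 0.2084 → (1.9884, 2.4052).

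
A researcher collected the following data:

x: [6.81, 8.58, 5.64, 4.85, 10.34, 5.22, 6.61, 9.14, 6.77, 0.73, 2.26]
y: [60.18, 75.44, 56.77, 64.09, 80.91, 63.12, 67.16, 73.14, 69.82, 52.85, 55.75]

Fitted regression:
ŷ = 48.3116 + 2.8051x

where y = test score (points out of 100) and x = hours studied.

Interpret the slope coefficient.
On average, test score is about 2.8051 points higher for every extra hour of study time.

β₁ = 2.8051 is the change in predicted test score (points) per additional hour of study time.

Interpretation:
- Study time up by 1 hour → predicted test score increases by 2.8051 points
- The effect is assumed constant over the observed range of x (linearity)
- The sign (+) gives the direction; the magnitude 2.8051 gives the size of the effect per hour

(β₀ = 48.3116 is the fitted value at x = 0 and is not part of the slope interpretation.)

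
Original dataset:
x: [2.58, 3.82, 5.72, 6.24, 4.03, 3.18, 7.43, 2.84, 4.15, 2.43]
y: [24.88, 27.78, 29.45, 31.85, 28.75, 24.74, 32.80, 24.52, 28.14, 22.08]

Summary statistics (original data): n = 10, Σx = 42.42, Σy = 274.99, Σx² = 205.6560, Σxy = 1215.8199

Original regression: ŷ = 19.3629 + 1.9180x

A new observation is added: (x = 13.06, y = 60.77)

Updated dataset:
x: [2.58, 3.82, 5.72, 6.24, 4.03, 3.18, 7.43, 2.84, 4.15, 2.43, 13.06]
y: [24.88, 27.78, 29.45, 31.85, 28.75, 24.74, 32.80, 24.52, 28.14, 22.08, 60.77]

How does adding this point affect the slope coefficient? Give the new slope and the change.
Adding the point moves β₁ from 1.9180 to 3.2783, i.e. it increases by 1.3603 (+70.9%).

x = 13.06 lies well outside the original x-range [2.43, 7.43] (x̄ ≈ 4.24), so this observation has high leverage and can move the slope substantially.

Step 1: Update the sums with the new point (n goes from 10 to 11)
Σx  = 42.42 + 13.06 = 55.48
Σy  = 274.99 + 60.77 = 335.76
Σx² = 205.6560 + 13.06² = 205.6560 + 170.5636 = 376.2196
Σxy = 1215.8199 + 13.06×60.77 = 1215.8199 + 793.6562 = 2009.4761

Step 2: Recompute the slope with b₁ = (nΣxy − ΣxΣy) / (nΣx² − (Σx)²)
Numerator   = 11×2009.4761 − 55.48×335.76 = 22104.2371 − 18627.9648 = 3476.2723
Denominator = 11×376.2196 − 55.48² = 4138.4156 − 3078.0304 = 1060.3852
b₁(new) = 3476.2723 / 1060.3852 = 3.2783

(Same formula on the original sums: (10×1215.8199 − 42.42×274.99) / (10×205.6560 − 42.42²) = 493.1232 / 257.1036 = 1.9180, matching the given fit.)

Step 3: Change in slope
Δβ₁ = 3.2783 − 1.9180 = +1.3603
Relative change = +1.3603 / 1.9180 × 100% = +70.9%
→ the slope increases when the point is added.

A high-leverage point only changes the slope if it is off the original line; here y = 60.77 is above the original trend, so the slope increases.
In practice: investigate whether it comes from the same population as the rest of the sample.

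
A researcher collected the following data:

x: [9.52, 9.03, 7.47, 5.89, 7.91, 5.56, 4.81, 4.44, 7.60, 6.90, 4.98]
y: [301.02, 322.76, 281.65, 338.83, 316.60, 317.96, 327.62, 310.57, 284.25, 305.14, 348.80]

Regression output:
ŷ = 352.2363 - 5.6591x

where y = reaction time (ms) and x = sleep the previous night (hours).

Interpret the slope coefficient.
On average, reaction time is about 5.6591 ms lower for every extra hour of sleep.

β₁ = -5.6591 is the change in predicted reaction time (ms) per additional hour of sleep.

Interpretation:
- Sleep up by 1 hour → predicted reaction time decreases by 5.6591 ms
- The effect is assumed constant over the observed range of x (linearity)

The intercept β₀ = 352.2363 is the predicted reaction time when sleep = 0; since the smallest observed x is 4.44, this is an extrapolation and mainly anchors the line.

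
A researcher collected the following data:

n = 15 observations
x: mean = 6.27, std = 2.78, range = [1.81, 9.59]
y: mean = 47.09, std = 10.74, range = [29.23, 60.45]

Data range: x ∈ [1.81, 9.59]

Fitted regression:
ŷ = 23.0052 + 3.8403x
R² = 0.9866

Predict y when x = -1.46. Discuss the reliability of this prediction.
ŷ = 17.3984 (extrapolation — x = -1.46 lies outside [1.81, 9.59], so reliability is low).

Prediction calculation:
ŷ = 23.0052 + 3.8403 × (-1.46)
ŷ = 17.3984

Reliability:
- Data range: x ∈ [1.81, 9.59]
- Prediction point: x = -1.46 is 3.27 units below the observed range → this is EXTRAPOLATION, not interpolation

Why that matters here:
- Real relationships often flatten, saturate, or turn nonlinear at extremes
- The standard error of prediction grows with (x − x̄)², and x = -1.46 is far from x̄ = 6.27

Report the number if required, but flag clearly that it is an extrapolation.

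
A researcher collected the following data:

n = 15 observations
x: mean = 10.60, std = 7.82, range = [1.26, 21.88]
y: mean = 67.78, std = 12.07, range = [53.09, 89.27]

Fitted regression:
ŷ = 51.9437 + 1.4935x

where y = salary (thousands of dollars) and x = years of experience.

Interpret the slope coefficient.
For each additional year of experience, predicted salary increases by approximately 1.4935 thousand dollars.

The slope β₁ = 1.4935 gives the rate at which the fitted salary changes with experience.

Interpretation:
- Experience up by 1 year → predicted salary increases by 1.4935 thousand dollars
- This is a linear approximation: the same per-unit change is assumed across the whole observed x range
- The sign (+) gives the direction; the magnitude 1.4935 gives the size of the effect per year

The intercept β₀ = 51.9437 is the predicted salary when experience = 0; since the smallest observed x is 1.26, this is an extrapolation and mainly anchors the line.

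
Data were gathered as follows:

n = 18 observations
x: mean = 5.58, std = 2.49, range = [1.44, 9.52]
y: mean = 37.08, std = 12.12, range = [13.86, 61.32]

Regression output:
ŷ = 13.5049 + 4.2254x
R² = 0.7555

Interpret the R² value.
About 75.55% of the variability in y is accounted for by the regression on x (R² = 0.7555) — a strong linear fit.

R² = 1 − SS_res/SS_tot compares the residual scatter to the total scatter of y about its mean.

Here R² = 0.7555:
- Explained: 75.55% of the variation in y
- Unexplained (residual): 100% − 75.55% = 24.45%
- Rule of thumb (below 0.3 weak; 0.3 to below 0.7 moderate; 0.7 and above strong) → strong

Note: R² says nothing about causation, and a high R² does not by itself mean the linear form is appropriate — check the residuals.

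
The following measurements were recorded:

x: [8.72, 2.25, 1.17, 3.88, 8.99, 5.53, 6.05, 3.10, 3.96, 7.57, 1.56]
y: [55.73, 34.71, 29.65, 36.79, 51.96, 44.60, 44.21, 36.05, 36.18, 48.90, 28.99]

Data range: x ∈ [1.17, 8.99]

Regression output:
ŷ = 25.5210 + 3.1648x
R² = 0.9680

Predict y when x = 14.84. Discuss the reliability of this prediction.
ŷ = 72.4866 (extrapolation — x = 14.84 lies outside [1.17, 8.99], so reliability is low).

Prediction calculation:
ŷ = 25.5210 + 3.1648 × 14.84
ŷ = 72.4866

Reliability:
- Data range: x ∈ [1.17, 8.99]
- Prediction point: x = 14.84 is 5.85 units above the observed range → this is EXTRAPOLATION, not interpolation

Why that matters here:
- There are no observations near this x to validate the fitted line there
- The standard error of prediction grows with (x − x̄)², and x = 14.84 is far from x̄ = 4.80
- The linear relationship may not hold outside the observed range

A defensible statement: 'if the linear trend continued to x = 14.84, y would be about 72.4866' — the premise is untested.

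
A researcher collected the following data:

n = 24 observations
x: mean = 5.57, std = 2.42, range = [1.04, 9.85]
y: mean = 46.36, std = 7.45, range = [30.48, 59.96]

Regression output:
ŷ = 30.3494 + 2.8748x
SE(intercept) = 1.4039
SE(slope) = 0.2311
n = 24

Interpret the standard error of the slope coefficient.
SE(β̂₁) = 0.2311 is the estimated standard deviation of the slope estimate across repeated samples; relative to β̂₁ = 2.8748 that is 8.0%, a precise estimate.

What SE measures:
- The standard error quantifies the sampling variability of the coefficient estimate
- It is the estimated standard deviation of β̂₁ across hypothetical repeated samples of the same size
- Smaller SE → more precise estimate

Relative precision:
- SE / |β̂₁| = 0.2311 / 2.8748 = 8.0%
- Rule of thumb (under 20%: precise; 20% to under 50%: moderately precise; 50% or more: imprecise) → precise

Link to interval estimation: a confidence interval for β₁ is β̂₁ ± t* × 0.2311, so SE sets the half-width per unit of t*.

What drives SE(β̂₁): wider spread of x values → smaller SE; more residual scatter → larger SE; larger n (here n = 24) → smaller SE.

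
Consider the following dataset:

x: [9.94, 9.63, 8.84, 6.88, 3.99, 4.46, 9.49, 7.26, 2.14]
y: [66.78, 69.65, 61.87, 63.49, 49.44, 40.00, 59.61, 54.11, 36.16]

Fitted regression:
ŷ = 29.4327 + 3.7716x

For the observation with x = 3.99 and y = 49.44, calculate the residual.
Residual = 4.9586

The residual is the difference between the actual value and the predicted value:

Residual = y - ŷ

Step 1: Calculate predicted value
ŷ = 29.4327 + 3.7716 × 3.99
ŷ = 44.4814

Step 2: Calculate residual
Residual = 49.44 - 44.4814
Residual = 4.9586

Interpretation: the model underestimates the actual value by 4.9586 at this point (positive residual → observation lies above the fitted line).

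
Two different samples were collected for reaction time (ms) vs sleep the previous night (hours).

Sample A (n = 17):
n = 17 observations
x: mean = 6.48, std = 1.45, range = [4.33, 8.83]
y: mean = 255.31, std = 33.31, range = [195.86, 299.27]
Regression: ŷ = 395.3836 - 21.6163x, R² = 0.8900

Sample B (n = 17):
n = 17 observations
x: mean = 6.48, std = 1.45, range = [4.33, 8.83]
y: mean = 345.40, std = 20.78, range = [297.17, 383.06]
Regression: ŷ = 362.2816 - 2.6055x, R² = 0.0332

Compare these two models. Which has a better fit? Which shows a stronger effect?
Model A has the better fit (R² = 0.8900 vs 0.0332). Model A shows the stronger effect (|β₁| = 21.6163 vs 2.6055).

Model Comparison:

Which explains more variance? (R²)
- Model A: R² = 0.8900 → 89.00% of variance in reaction time explained
- Model B: R² = 0.0332 → 3.32% of variance in reaction time explained
- 0.8900 > 0.0332 → Model A has the better fit

Strength of effect — compare |β₁|:
- Model A: β₁ = -21.6163 → predicted reaction time falls 21.6163 ms per additional hour of sleep
- Model B: β₁ = -2.6055 → predicted reaction time falls 2.6055 ms per additional hour of sleep
- |-21.6163| > |-2.6055| → Model A shows the stronger marginal effect

Note: R² measures how tightly points cluster around the line; β₁ measures how steep the line is — they answer different questions.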